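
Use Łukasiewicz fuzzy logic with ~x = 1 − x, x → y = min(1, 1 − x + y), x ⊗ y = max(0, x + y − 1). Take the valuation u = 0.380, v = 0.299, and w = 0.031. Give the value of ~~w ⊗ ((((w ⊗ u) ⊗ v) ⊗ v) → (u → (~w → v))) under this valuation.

0.031

~w = 1 − 0.031 = 0.969
~~w = 1 − 0.969 = 0.031
w ⊗ u = max(0, 0.031 + 0.380 − 1) = max(0, -0.589) = 0.000
(w ⊗ u) ⊗ v = max(0, 0.000 + 0.299 − 1) = max(0, -0.701) = 0.000
((w ⊗ u) ⊗ v) ⊗ v = max(0, 0.000 + 0.299 − 1) = max(0, -0.701) = 0.000
~w → v = min(1, 1 − 0.969 + 0.299) = min(1, 0.330) = 0.330
u → (~w → v) = min(1, 1 − 0.380 + 0.330) = min(1, 0.950) = 0.950
(((w ⊗ u) ⊗ v) ⊗ v) → (u → (~w → v)) = min(1, 1 − 0.000 + 0.950) = min(1, 1.950) = 1.000
~~w ⊗ ((((w ⊗ u) ⊗ v) ⊗ v) → (u → (~w → v))) = max(0, 0.031 + 1.000 − 1) = max(0, 0.031) = 0.031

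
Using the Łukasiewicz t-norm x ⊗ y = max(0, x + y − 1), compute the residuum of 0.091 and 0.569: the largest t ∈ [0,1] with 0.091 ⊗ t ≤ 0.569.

The residuum of the Łukasiewicz t-norm gives the supremum: min(1, 1 − 0.091 + 0.569).
1 − 0.091 + 0.569 = 1.478, so t = min(1, 1.478) = 1.000.
Check: 0.091 ⊗ 1.000 = max(0, 0.091) = 0.091 ≤ 0.569.

1.000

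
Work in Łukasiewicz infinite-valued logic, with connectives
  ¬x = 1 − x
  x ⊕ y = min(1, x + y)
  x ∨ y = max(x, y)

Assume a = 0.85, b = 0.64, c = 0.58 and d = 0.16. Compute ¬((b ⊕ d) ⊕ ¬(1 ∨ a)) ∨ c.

0.58

b ⊕ d = min(1, 0.64 + 0.16) = min(1, 0.80) = 0.80
1 ∨ a = max(1.00, 0.85) = 1.00
¬(1 ∨ a) = 1 − 1.00 = 0.00
(b ⊕ d) ⊕ ¬(1 ∨ a) = min(1, 0.80 + 0.00) = min(1, 0.80) = 0.80
¬((b ⊕ d) ⊕ ¬(1 ∨ a)) = 1 − 0.80 = 0.20
¬((b ⊕ d) ⊕ ¬(1 ∨ a)) ∨ c = max(0.20, 0.58) = 0.58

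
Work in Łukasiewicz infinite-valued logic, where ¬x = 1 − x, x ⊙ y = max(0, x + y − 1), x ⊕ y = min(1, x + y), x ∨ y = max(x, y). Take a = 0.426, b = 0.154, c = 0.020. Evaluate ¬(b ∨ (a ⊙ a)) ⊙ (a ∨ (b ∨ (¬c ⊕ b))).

0.846

a ⊙ a = max(0, 0.426 + 0.426 − 1) = max(0, -0.148) = 0.000
b ∨ (a ⊙ a) = max(0.154, 0.000) = 0.154
¬(b ∨ (a ⊙ a)) = 1 − 0.154 = 0.846
¬c = 1 − 0.020 = 0.980
¬c ⊕ b = min(1, 0.980 + 0.154) = min(1, 1.134) = 1.000
b ∨ (¬c ⊕ b) = max(0.154, 1.000) = 1.000
a ∨ (b ∨ (¬c ⊕ b)) = max(0.426, 1.000) = 1.000
¬(b ∨ (a ⊙ a)) ⊙ (a ∨ (b ∨ (¬c ⊕ b))) = max(0, 0.846 + 1.000 − 1) = max(0, 0.846) = 0.846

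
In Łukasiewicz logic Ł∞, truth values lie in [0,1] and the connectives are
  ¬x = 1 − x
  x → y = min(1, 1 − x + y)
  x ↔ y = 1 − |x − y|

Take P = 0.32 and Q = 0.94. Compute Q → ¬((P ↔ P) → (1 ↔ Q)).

0.12

P ↔ P = 1 − |0.32 − 0.32| = 1 − 0.00 = 1.00
1 ↔ Q = 1 − |1.00 − 0.94| = 1 − 0.06 = 0.94
(P ↔ P) → (1 ↔ Q) = min(1, 1 − 1.00 + 0.94) = min(1, 0.94) = 0.94
¬((P ↔ P) → (1 ↔ Q)) = 1 − 0.94 = 0.06
Q → ¬((P ↔ P) → (1 ↔ Q)) = min(1, 1 − 0.94 + 0.06) = min(1, 0.12) = 0.12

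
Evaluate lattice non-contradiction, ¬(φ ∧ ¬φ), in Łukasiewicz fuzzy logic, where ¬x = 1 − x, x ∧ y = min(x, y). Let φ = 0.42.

0.58

¬φ = 1 − 0.42 = 0.58
φ ∧ ¬φ = min(0.42, 0.58) = 0.42
¬(φ ∧ ¬φ) = 1 − 0.42 = 0.58
(The value 0.58 < 1 shows this instance is not satisfied; not a Ł∞-tautology — its value is 1 − min(a, 1−a).)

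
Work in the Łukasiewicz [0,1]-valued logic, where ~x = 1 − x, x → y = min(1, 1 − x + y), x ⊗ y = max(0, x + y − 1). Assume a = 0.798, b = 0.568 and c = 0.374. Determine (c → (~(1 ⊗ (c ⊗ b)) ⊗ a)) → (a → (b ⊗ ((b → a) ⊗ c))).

0.202

c ⊗ b = max(0, 0.374 + 0.568 − 1) = max(0, -0.058) = 0.000
1 ⊗ (c ⊗ b) = max(0, 1.000 + 0.000 − 1) = max(0, 0.000) = 0.000
~(1 ⊗ (c ⊗ b)) = 1 − 0.000 = 1.000
~(1 ⊗ (c ⊗ b)) ⊗ a = max(0, 1.000 + 0.798 − 1) = max(0, 0.798) = 0.798
c → (~(1 ⊗ (c ⊗ b)) ⊗ a) = min(1, 1 − 0.374 + 0.798) = min(1, 1.424) = 1.000
b → a = min(1, 1 − 0.568 + 0.798) = min(1, 1.230) = 1.000
(b → a) ⊗ c = max(0, 1.000 + 0.374 − 1) = max(0, 0.374) = 0.374
b ⊗ ((b → a) ⊗ c) = max(0, 0.568 + 0.374 − 1) = max(0, -0.058) = 0.000
a → (b ⊗ ((b → a) ⊗ c)) = min(1, 1 − 0.798 + 0.000) = min(1, 0.202) = 0.202
(c → (~(1 ⊗ (c ⊗ b)) ⊗ a)) → (a → (b ⊗ ((b → a) ⊗ c))) = min(1, 1 − 1.000 + 0.202) = min(1, 0.202) = 0.202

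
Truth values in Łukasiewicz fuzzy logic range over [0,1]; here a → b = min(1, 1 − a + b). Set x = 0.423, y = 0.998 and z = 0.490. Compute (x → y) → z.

0.490

x → y = min(1, 1 − 0.423 + 0.998) = min(1, 1.575) = 1.000
(x → y) → z = min(1, 1 − 1.000 + 0.490) = min(1, 0.490) = 0.490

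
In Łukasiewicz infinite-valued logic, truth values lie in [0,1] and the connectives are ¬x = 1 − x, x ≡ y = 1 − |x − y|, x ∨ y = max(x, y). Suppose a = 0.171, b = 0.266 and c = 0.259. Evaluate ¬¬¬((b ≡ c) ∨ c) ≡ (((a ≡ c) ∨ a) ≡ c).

0.660

b ≡ c = 1 − |0.266 − 0.259| = 1 − 0.007 = 0.993
(b ≡ c) ∨ c = max(0.993, 0.259) = 0.993
¬((b ≡ c) ∨ c) = 1 − 0.993 = 0.007
¬¬((b ≡ c) ∨ c) = 1 − 0.007 = 0.993
¬¬¬((b ≡ c) ∨ c) = 1 − 0.993 = 0.007
a ≡ c = 1 − |0.171 − 0.259| = 1 − 0.088 = 0.912
(a ≡ c) ∨ a = max(0.912, 0.171) = 0.912
((a ≡ c) ∨ a) ≡ c = 1 − |0.912 − 0.259| = 1 − 0.653 = 0.347
¬¬¬((b ≡ c) ∨ c) ≡ (((a ≡ c) ∨ a) ≡ c) = 1 − |0.007 − 0.347| = 1 − 0.340 = 0.660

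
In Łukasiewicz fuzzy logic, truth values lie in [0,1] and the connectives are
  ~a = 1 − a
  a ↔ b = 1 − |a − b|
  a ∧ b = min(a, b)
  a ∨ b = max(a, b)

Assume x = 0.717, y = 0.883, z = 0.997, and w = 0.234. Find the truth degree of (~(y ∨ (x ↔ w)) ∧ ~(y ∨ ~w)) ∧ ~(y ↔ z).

0.114

x ↔ w = 1 − |0.717 − 0.234| = 1 − 0.483 = 0.517
y ∨ (x ↔ w) = max(0.883, 0.517) = 0.883
~(y ∨ (x ↔ w)) = 1 − 0.883 = 0.117
~w = 1 − 0.234 = 0.766
y ∨ ~w = max(0.883, 0.766) = 0.883
~(y ∨ ~w) = 1 − 0.883 = 0.117
~(y ∨ (x ↔ w)) ∧ ~(y ∨ ~w) = min(0.117, 0.117) = 0.117
y ↔ z = 1 − |0.883 − 0.997| = 1 − 0.114 = 0.886
~(y ↔ z) = 1 − 0.886 = 0.114
(~(y ∨ (x ↔ w)) ∧ ~(y ∨ ~w)) ∧ ~(y ↔ z) = min(0.117, 0.114) = 0.114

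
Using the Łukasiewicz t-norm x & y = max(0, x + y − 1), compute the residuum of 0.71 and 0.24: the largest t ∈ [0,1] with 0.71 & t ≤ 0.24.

0.53

The residuum of the Łukasiewicz t-norm gives the supremum: min(1, 1 − 0.71 + 0.24).
1 − 0.71 + 0.24 = 0.53, so t = min(1, 0.53) = 0.53.
Check: 0.71 & 0.53 = max(0, 0.24) = 0.24 ≤ 0.24.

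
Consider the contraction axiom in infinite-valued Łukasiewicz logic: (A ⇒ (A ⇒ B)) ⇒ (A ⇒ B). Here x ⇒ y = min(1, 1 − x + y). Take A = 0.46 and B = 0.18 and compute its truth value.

A ⇒ B = min(1, 1 − 0.46 + 0.18) = min(1, 0.72) = 0.72
A ⇒ (A ⇒ B) = min(1, 1 − 0.46 + 0.72) = min(1, 1.26) = 1.00
(A ⇒ (A ⇒ B)) ⇒ (A ⇒ B) = min(1, 1 − 1.00 + 0.72) = min(1, 0.72) = 0.72
(The value 0.72 < 1 shows this instance is not satisfied; fails in Ł∞ (the t-norm is not idempotent).)

0.72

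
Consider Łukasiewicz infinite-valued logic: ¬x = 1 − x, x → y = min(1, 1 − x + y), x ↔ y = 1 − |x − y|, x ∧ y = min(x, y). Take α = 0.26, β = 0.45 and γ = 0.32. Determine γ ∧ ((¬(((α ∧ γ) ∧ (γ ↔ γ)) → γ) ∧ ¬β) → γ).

0.32

α ∧ γ = min(0.26, 0.32) = 0.26
γ ↔ γ = 1 − |0.32 − 0.32| = 1 − 0.00 = 1.00
(α ∧ γ) ∧ (γ ↔ γ) = min(0.26, 1.00) = 0.26
((α ∧ γ) ∧ (γ ↔ γ)) → γ = min(1, 1 − 0.26 + 0.32) = min(1, 1.06) = 1.00
¬(((α ∧ γ) ∧ (γ ↔ γ)) → γ) = 1 − 1.00 = 0.00
¬β = 1 − 0.45 = 0.55
¬(((α ∧ γ) ∧ (γ ↔ γ)) → γ) ∧ ¬β = min(0.00, 0.55) = 0.00
(¬(((α ∧ γ) ∧ (γ ↔ γ)) → γ) ∧ ¬β) → γ = min(1, 1 − 0.00 + 0.32) = min(1, 1.32) = 1.00
γ ∧ ((¬(((α ∧ γ) ∧ (γ ↔ γ)) → γ) ∧ ¬β) → γ) = min(0.32, 1.00) = 0.32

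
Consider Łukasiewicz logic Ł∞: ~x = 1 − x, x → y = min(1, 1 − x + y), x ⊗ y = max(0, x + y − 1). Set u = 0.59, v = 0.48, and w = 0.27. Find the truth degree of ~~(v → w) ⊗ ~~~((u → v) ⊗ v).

v → w = min(1, 1 − 0.48 + 0.27) = min(1, 0.79) = 0.79
~(v → w) = 1 − 0.79 = 0.21
~~(v → w) = 1 − 0.21 = 0.79
u → v = min(1, 1 − 0.59 + 0.48) = min(1, 0.89) = 0.89
(u → v) ⊗ v = max(0, 0.89 + 0.48 − 1) = max(0, 0.37) = 0.37
~((u → v) ⊗ v) = 1 − 0.37 = 0.63
~~((u → v) ⊗ v) = 1 − 0.63 = 0.37
~~~((u → v) ⊗ v) = 1 − 0.37 = 0.63
~~(v → w) ⊗ ~~~((u → v) ⊗ v) = max(0, 0.79 + 0.63 − 1) = max(0, 0.42) = 0.42

0.42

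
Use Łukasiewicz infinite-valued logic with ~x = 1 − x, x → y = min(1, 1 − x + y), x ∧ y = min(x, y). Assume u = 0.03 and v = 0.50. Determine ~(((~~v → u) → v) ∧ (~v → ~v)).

0.03

~v = 1 − 0.50 = 0.50
~~v = 1 − 0.50 = 0.50
~~v → u = min(1, 1 − 0.50 + 0.03) = min(1, 0.53) = 0.53
(~~v → u) → v = min(1, 1 − 0.53 + 0.50) = min(1, 0.97) = 0.97
~v → ~v = min(1, 1 − 0.50 + 0.50) = min(1, 1.00) = 1.00
((~~v → u) → v) ∧ (~v → ~v) = min(0.97, 1.00) = 0.97
~(((~~v → u) → v) ∧ (~v → ~v)) = 1 − 0.97 = 0.03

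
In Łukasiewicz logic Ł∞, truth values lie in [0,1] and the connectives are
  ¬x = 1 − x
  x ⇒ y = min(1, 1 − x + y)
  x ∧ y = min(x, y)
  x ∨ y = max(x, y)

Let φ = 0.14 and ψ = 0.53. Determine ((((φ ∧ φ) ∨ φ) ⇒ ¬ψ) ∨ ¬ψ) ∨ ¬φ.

1.00

φ ∧ φ = min(0.14, 0.14) = 0.14
(φ ∧ φ) ∨ φ = max(0.14, 0.14) = 0.14
¬ψ = 1 − 0.53 = 0.47
((φ ∧ φ) ∨ φ) ⇒ ¬ψ = min(1, 1 − 0.14 + 0.47) = min(1, 1.33) = 1.00
(((φ ∧ φ) ∨ φ) ⇒ ¬ψ) ∨ ¬ψ = max(1.00, 0.47) = 1.00
¬φ = 1 − 0.14 = 0.86
((((φ ∧ φ) ∨ φ) ⇒ ¬ψ) ∨ ¬ψ) ∨ ¬φ = max(1.00, 0.86) = 1.00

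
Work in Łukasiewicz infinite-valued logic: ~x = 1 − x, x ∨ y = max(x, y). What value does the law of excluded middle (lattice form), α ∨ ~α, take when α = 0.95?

0.95

~α = 1 − 0.95 = 0.05
α ∨ ~α = max(0.95, 0.05) = 0.95
(The value 0.95 < 1 shows this instance is not satisfied; not a Ł∞-tautology — its value is max(a, 1−a).)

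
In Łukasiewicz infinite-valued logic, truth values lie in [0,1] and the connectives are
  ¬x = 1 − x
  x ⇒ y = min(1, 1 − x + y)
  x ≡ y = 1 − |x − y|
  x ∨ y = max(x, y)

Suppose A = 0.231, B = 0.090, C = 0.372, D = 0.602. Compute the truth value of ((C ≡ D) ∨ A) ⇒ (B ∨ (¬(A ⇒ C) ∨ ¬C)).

0.858

C ≡ D = 1 − |0.372 − 0.602| = 1 − 0.230 = 0.770
(C ≡ D) ∨ A = max(0.770, 0.231) = 0.770
A ⇒ C = min(1, 1 − 0.231 + 0.372) = min(1, 1.141) = 1.000
¬(A ⇒ C) = 1 − 1.000 = 0.000
¬C = 1 − 0.372 = 0.628
¬(A ⇒ C) ∨ ¬C = max(0.000, 0.628) = 0.628
B ∨ (¬(A ⇒ C) ∨ ¬C) = max(0.090, 0.628) = 0.628
((C ≡ D) ∨ A) ⇒ (B ∨ (¬(A ⇒ C) ∨ ¬C)) = min(1, 1 − 0.770 + 0.628) = min(1, 0.858) = 0.858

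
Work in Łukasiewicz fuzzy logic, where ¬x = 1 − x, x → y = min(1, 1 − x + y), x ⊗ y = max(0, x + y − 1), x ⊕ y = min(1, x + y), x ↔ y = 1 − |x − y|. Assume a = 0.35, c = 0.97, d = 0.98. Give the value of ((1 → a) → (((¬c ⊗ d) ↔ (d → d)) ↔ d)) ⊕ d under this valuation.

1.00

1 → a = min(1, 1 − 1.00 + 0.35) = min(1, 0.35) = 0.35
¬c = 1 − 0.97 = 0.03
¬c ⊗ d = max(0, 0.03 + 0.98 − 1) = max(0, 0.01) = 0.01
d → d = min(1, 1 − 0.98 + 0.98) = min(1, 1.00) = 1.00
(¬c ⊗ d) ↔ (d → d) = 1 − |0.01 − 1.00| = 1 − 0.99 = 0.01
((¬c ⊗ d) ↔ (d → d)) ↔ d = 1 − |0.01 − 0.98| = 1 − 0.97 = 0.03
(1 → a) → (((¬c ⊗ d) ↔ (d → d)) ↔ d) = min(1, 1 − 0.35 + 0.03) = min(1, 0.68) = 0.68
((1 → a) → (((¬c ⊗ d) ↔ (d → d)) ↔ d)) ⊕ d = min(1, 0.68 + 0.98) = min(1, 1.66) = 1.00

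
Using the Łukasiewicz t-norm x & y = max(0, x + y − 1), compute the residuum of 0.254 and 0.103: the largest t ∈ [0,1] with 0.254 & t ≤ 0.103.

The residuum of the Łukasiewicz t-norm gives the supremum: min(1, 1 − 0.254 + 0.103).
1 − 0.254 + 0.103 = 0.849, so t = min(1, 0.849) = 0.849.
Check: 0.254 & 0.849 = max(0, 0.103) = 0.103 ≤ 0.103.

0.849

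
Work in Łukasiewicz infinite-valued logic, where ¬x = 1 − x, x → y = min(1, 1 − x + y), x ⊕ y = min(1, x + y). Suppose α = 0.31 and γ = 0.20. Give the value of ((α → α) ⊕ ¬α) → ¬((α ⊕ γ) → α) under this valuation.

0.20

α → α = min(1, 1 − 0.31 + 0.31) = min(1, 1.00) = 1.00
¬α = 1 − 0.31 = 0.69
(α → α) ⊕ ¬α = min(1, 1.00 + 0.69) = min(1, 1.69) = 1.00
α ⊕ γ = min(1, 0.31 + 0.20) = min(1, 0.51) = 0.51
(α ⊕ γ) → α = min(1, 1 − 0.51 + 0.31) = min(1, 0.80) = 0.80
¬((α ⊕ γ) → α) = 1 − 0.80 = 0.20
((α → α) ⊕ ¬α) → ¬((α ⊕ γ) → α) = min(1, 1 − 1.00 + 0.20) = min(1, 0.20) = 0.20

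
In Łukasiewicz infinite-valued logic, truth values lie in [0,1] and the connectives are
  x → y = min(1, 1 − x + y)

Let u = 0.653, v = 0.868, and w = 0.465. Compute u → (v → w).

v → w = min(1, 1 − 0.868 + 0.465) = min(1, 0.597) = 0.597
u → (v → w) = min(1, 1 − 0.653 + 0.597) = min(1, 0.944) = 0.944

0.944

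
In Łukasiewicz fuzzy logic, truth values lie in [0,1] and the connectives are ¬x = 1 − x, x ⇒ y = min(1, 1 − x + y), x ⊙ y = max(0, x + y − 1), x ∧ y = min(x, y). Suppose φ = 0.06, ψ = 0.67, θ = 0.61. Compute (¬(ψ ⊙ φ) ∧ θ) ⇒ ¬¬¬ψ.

0.72

ψ ⊙ φ = max(0, 0.67 + 0.06 − 1) = max(0, -0.27) = 0.00
¬(ψ ⊙ φ) = 1 − 0.00 = 1.00
¬(ψ ⊙ φ) ∧ θ = min(1.00, 0.61) = 0.61
¬ψ = 1 − 0.67 = 0.33
¬¬ψ = 1 − 0.33 = 0.67
¬¬¬ψ = 1 − 0.67 = 0.33
(¬(ψ ⊙ φ) ∧ θ) ⇒ ¬¬¬ψ = min(1, 1 − 0.61 + 0.33) = min(1, 0.72) = 0.72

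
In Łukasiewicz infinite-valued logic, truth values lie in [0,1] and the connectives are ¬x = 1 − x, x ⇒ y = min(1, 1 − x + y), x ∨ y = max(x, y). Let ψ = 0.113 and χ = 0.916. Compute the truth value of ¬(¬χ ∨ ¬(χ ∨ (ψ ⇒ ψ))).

0.916

¬χ = 1 − 0.916 = 0.084
ψ ⇒ ψ = min(1, 1 − 0.113 + 0.113) = min(1, 1.000) = 1.000
χ ∨ (ψ ⇒ ψ) = max(0.916, 1.000) = 1.000
¬(χ ∨ (ψ ⇒ ψ)) = 1 − 1.000 = 0.000
¬χ ∨ ¬(χ ∨ (ψ ⇒ ψ)) = max(0.084, 0.000) = 0.084
¬(¬χ ∨ ¬(χ ∨ (ψ ⇒ ψ))) = 1 − 0.084 = 0.916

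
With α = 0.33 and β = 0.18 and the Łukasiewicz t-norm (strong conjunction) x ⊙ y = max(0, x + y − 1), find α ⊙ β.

α ⊙ β = max(0, 0.33 + 0.18 − 1) = max(0, -0.49) = 0.00
For comparison, the Gödel (minimum) t-norm min(x, y) would give 0.18.

0.00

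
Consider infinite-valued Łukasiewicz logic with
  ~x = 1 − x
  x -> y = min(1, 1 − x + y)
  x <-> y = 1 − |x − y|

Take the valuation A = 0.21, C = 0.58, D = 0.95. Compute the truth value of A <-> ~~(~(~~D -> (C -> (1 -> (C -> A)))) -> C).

~D = 1 − 0.95 = 0.05
~~D = 1 − 0.05 = 0.95
C -> A = min(1, 1 − 0.58 + 0.21) = min(1, 0.63) = 0.63
1 -> (C -> A) = min(1, 1 − 1.00 + 0.63) = min(1, 0.63) = 0.63
C -> (1 -> (C -> A)) = min(1, 1 − 0.58 + 0.63) = min(1, 1.05) = 1.00
~~D -> (C -> (1 -> (C -> A))) = min(1, 1 − 0.95 + 1.00) = min(1, 1.05) = 1.00
~(~~D -> (C -> (1 -> (C -> A)))) = 1 − 1.00 = 0.00
~(~~D -> (C -> (1 -> (C -> A)))) -> C = min(1, 1 − 0.00 + 0.58) = min(1, 1.58) = 1.00
~(~(~~D -> (C -> (1 -> (C -> A)))) -> C) = 1 − 1.00 = 0.00
~~(~(~~D -> (C -> (1 -> (C -> A)))) -> C) = 1 − 0.00 = 1.00
A <-> ~~(~(~~D -> (C -> (1 -> (C -> A)))) -> C) = 1 − |0.21 − 1.00| = 1 − 0.79 = 0.21

0.21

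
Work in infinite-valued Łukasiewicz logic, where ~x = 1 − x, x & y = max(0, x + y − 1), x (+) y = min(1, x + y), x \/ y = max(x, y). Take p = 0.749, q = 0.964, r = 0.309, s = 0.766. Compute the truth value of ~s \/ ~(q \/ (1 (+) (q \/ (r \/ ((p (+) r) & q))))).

0.234

~s = 1 − 0.766 = 0.234
p (+) r = min(1, 0.749 + 0.309) = min(1, 1.058) = 1.000
(p (+) r) & q = max(0, 1.000 + 0.964 − 1) = max(0, 0.964) = 0.964
r \/ ((p (+) r) & q) = max(0.309, 0.964) = 0.964
q \/ (r \/ ((p (+) r) & q)) = max(0.964, 0.964) = 0.964
1 (+) (q \/ (r \/ ((p (+) r) & q))) = min(1, 1.000 + 0.964) = min(1, 1.964) = 1.000
q \/ (1 (+) (q \/ (r \/ ((p (+) r) & q)))) = max(0.964, 1.000) = 1.000
~(q \/ (1 (+) (q \/ (r \/ ((p (+) r) & q))))) = 1 − 1.000 = 0.000
~s \/ ~(q \/ (1 (+) (q \/ (r \/ ((p (+) r) & q))))) = max(0.234, 0.000) = 0.234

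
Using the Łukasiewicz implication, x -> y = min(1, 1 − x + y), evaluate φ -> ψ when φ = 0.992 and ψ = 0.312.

0.320

φ -> ψ = min(1, 1 − 0.992 + 0.312) = min(1, 0.320) = 0.320
For comparison, the Gödel implication (1 if x ≤ y else y) would give 0.312.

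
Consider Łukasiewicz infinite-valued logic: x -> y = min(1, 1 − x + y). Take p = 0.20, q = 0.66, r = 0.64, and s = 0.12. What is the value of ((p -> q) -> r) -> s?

p -> q = min(1, 1 − 0.20 + 0.66) = min(1, 1.46) = 1.00
(p -> q) -> r = min(1, 1 − 1.00 + 0.64) = min(1, 0.64) = 0.64
((p -> q) -> r) -> s = min(1, 1 − 0.64 + 0.12) = min(1, 0.48) = 0.48

0.48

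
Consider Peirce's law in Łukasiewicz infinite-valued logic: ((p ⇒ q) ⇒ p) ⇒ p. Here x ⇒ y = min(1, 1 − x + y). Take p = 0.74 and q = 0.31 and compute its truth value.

p ⇒ q = min(1, 1 − 0.74 + 0.31) = min(1, 0.57) = 0.57
(p ⇒ q) ⇒ p = min(1, 1 − 0.57 + 0.74) = min(1, 1.17) = 1.00
((p ⇒ q) ⇒ p) ⇒ p = min(1, 1 − 1.00 + 0.74) = min(1, 0.74) = 0.74
(The value 0.74 < 1 shows this instance is not satisfied; not a Ł∞-tautology in general.)

0.74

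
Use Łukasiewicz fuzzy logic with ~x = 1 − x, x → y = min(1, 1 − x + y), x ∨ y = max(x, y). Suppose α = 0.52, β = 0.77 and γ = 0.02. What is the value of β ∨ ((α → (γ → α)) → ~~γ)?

0.77

γ → α = min(1, 1 − 0.02 + 0.52) = min(1, 1.50) = 1.00
α → (γ → α) = min(1, 1 − 0.52 + 1.00) = min(1, 1.48) = 1.00
~γ = 1 − 0.02 = 0.98
~~γ = 1 − 0.98 = 0.02
(α → (γ → α)) → ~~γ = min(1, 1 − 1.00 + 0.02) = min(1, 0.02) = 0.02
β ∨ ((α → (γ → α)) → ~~γ) = max(0.77, 0.02) = 0.77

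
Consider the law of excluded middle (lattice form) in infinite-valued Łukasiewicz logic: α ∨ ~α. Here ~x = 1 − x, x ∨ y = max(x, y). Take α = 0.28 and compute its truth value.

0.72

~α = 1 − 0.28 = 0.72
α ∨ ~α = max(0.28, 0.72) = 0.72
(The value 0.72 < 1 shows this instance is not satisfied; not a Ł∞-tautology — its value is max(a, 1−a).)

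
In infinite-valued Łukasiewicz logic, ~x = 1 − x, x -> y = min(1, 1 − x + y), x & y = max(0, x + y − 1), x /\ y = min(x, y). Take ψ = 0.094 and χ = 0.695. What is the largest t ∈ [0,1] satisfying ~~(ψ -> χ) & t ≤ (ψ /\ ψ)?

ψ -> χ = min(1, 1 − 0.094 + 0.695) = min(1, 1.601) = 1.000
~(ψ -> χ) = 1 − 1.000 = 0.000
~~(ψ -> χ) = 1 − 0.000 = 1.000
So the left factor is ~~(ψ -> χ) = 1.000.
ψ /\ ψ = min(0.094, 0.094) = 0.094
So the right-hand bound is ψ /\ ψ = 0.094.
The residuum of the Łukasiewicz t-norm gives the supremum: min(1, 1 − 1.000 + 0.094).
1 − 1.000 + 0.094 = 0.094, so t = min(1, 0.094) = 0.094.
Check: 1.000 & 0.094 = max(0, 0.094) = 0.094 ≤ 0.094.

0.094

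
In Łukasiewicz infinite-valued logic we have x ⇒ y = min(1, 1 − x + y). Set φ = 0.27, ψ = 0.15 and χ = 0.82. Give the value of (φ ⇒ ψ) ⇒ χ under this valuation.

φ ⇒ ψ = min(1, 1 − 0.27 + 0.15) = min(1, 0.88) = 0.88
(φ ⇒ ψ) ⇒ χ = min(1, 1 − 0.88 + 0.82) = min(1, 0.94) = 0.94

0.94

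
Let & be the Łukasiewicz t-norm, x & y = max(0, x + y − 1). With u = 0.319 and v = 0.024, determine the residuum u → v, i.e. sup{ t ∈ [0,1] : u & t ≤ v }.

0.705

The residuum of the Łukasiewicz t-norm gives the supremum: min(1, 1 − 0.319 + 0.024).
1 − 0.319 + 0.024 = 0.705, so t = min(1, 0.705) = 0.705.
Check: 0.319 & 0.705 = max(0, 0.024) = 0.024 ≤ 0.024.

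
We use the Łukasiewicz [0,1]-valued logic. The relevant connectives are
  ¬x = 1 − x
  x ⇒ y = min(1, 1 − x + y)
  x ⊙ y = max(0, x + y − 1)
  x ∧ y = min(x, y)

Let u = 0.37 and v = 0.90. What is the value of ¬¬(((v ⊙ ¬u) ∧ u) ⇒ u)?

1.00

¬u = 1 − 0.37 = 0.63
v ⊙ ¬u = max(0, 0.90 + 0.63 − 1) = max(0, 0.53) = 0.53
(v ⊙ ¬u) ∧ u = min(0.53, 0.37) = 0.37
((v ⊙ ¬u) ∧ u) ⇒ u = min(1, 1 − 0.37 + 0.37) = min(1, 1.00) = 1.00
¬(((v ⊙ ¬u) ∧ u) ⇒ u) = 1 − 1.00 = 0.00
¬¬(((v ⊙ ¬u) ∧ u) ⇒ u) = 1 − 0.00 = 1.00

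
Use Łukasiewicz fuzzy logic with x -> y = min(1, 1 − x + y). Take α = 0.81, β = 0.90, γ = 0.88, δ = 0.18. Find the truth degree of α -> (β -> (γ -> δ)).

γ -> δ = min(1, 1 − 0.88 + 0.18) = min(1, 0.30) = 0.30
β -> (γ -> δ) = min(1, 1 − 0.90 + 0.30) = min(1, 0.40) = 0.40
α -> (β -> (γ -> δ)) = min(1, 1 − 0.81 + 0.40) = min(1, 0.59) = 0.59

0.59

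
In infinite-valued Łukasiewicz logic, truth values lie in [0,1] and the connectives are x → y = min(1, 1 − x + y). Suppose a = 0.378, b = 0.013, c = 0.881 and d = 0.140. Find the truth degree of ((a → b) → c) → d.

0.140

a → b = min(1, 1 − 0.378 + 0.013) = min(1, 0.635) = 0.635
(a → b) → c = min(1, 1 − 0.635 + 0.881) = min(1, 1.246) = 1.000
((a → b) → c) → d = min(1, 1 − 1.000 + 0.140) = min(1, 0.140) = 0.140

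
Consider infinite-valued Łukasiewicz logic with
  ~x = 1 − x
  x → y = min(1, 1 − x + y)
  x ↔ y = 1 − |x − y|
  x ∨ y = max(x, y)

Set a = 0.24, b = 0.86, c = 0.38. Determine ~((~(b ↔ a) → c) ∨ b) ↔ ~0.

b ↔ a = 1 − |0.86 − 0.24| = 1 − 0.62 = 0.38
~(b ↔ a) = 1 − 0.38 = 0.62
~(b ↔ a) → c = min(1, 1 − 0.62 + 0.38) = min(1, 0.76) = 0.76
(~(b ↔ a) → c) ∨ b = max(0.76, 0.86) = 0.86
~((~(b ↔ a) → c) ∨ b) = 1 − 0.86 = 0.14
~0 = 1 − 0.00 = 1.00
~((~(b ↔ a) → c) ∨ b) ↔ ~0 = 1 − |0.14 − 1.00| = 1 − 0.86 = 0.14

0.14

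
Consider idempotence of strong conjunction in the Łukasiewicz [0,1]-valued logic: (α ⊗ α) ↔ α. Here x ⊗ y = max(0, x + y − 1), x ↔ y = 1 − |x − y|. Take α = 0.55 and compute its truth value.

α ⊗ α = max(0, 0.55 + 0.55 − 1) = max(0, 0.10) = 0.10
(α ⊗ α) ↔ α = 1 − |0.10 − 0.55| = 1 − 0.45 = 0.55
(The value 0.55 < 1 shows this instance is not satisfied; fails in Ł∞ since a ⊗ a = max(0, 2a−1) ≠ a in general.)

0.55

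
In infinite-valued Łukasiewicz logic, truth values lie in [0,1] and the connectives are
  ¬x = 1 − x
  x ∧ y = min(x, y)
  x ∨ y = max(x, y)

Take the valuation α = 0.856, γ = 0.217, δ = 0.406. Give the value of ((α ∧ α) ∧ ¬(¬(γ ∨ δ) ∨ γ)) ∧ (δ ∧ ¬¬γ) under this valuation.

0.217

α ∧ α = min(0.856, 0.856) = 0.856
γ ∨ δ = max(0.217, 0.406) = 0.406
¬(γ ∨ δ) = 1 − 0.406 = 0.594
¬(γ ∨ δ) ∨ γ = max(0.594, 0.217) = 0.594
¬(¬(γ ∨ δ) ∨ γ) = 1 − 0.594 = 0.406
(α ∧ α) ∧ ¬(¬(γ ∨ δ) ∨ γ) = min(0.856, 0.406) = 0.406
¬γ = 1 − 0.217 = 0.783
¬¬γ = 1 − 0.783 = 0.217
δ ∧ ¬¬γ = min(0.406, 0.217) = 0.217
((α ∧ α) ∧ ¬(¬(γ ∨ δ) ∨ γ)) ∧ (δ ∧ ¬¬γ) = min(0.406, 0.217) = 0.217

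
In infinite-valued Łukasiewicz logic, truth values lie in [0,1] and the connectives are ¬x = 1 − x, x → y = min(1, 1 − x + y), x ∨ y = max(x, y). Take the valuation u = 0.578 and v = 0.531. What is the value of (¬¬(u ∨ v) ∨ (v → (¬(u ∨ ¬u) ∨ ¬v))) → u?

0.640

u ∨ v = max(0.578, 0.531) = 0.578
¬(u ∨ v) = 1 − 0.578 = 0.422
¬¬(u ∨ v) = 1 − 0.422 = 0.578
¬u = 1 − 0.578 = 0.422
u ∨ ¬u = max(0.578, 0.422) = 0.578
¬(u ∨ ¬u) = 1 − 0.578 = 0.422
¬v = 1 − 0.531 = 0.469
¬(u ∨ ¬u) ∨ ¬v = max(0.422, 0.469) = 0.469
v → (¬(u ∨ ¬u) ∨ ¬v) = min(1, 1 − 0.531 + 0.469) = min(1, 0.938) = 0.938
¬¬(u ∨ v) ∨ (v → (¬(u ∨ ¬u) ∨ ¬v)) = max(0.578, 0.938) = 0.938
(¬¬(u ∨ v) ∨ (v → (¬(u ∨ ¬u) ∨ ¬v))) → u = min(1, 1 − 0.938 + 0.578) = min(1, 0.640) = 0.640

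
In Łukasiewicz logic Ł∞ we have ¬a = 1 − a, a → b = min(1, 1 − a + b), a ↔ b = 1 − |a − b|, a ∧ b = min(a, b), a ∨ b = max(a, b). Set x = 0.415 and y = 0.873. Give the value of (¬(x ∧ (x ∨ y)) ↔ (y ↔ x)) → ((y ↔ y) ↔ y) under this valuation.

x ∨ y = max(0.415, 0.873) = 0.873
x ∧ (x ∨ y) = min(0.415, 0.873) = 0.415
¬(x ∧ (x ∨ y)) = 1 − 0.415 = 0.585
y ↔ x = 1 − |0.873 − 0.415| = 1 − 0.458 = 0.542
¬(x ∧ (x ∨ y)) ↔ (y ↔ x) = 1 − |0.585 − 0.542| = 1 − 0.043 = 0.957
y ↔ y = 1 − |0.873 − 0.873| = 1 − 0.000 = 1.000
(y ↔ y) ↔ y = 1 − |1.000 − 0.873| = 1 − 0.127 = 0.873
(¬(x ∧ (x ∨ y)) ↔ (y ↔ x)) → ((y ↔ y) ↔ y) = min(1, 1 − 0.957 + 0.873) = min(1, 0.916) = 0.916

0.916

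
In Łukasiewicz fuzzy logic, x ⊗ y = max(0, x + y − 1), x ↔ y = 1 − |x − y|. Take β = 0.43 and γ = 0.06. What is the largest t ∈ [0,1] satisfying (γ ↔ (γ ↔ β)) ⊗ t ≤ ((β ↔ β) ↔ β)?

1.00

γ ↔ β = 1 − |0.06 − 0.43| = 1 − 0.37 = 0.63
γ ↔ (γ ↔ β) = 1 − |0.06 − 0.63| = 1 − 0.57 = 0.43
So the left factor is γ ↔ (γ ↔ β) = 0.43.
β ↔ β = 1 − |0.43 − 0.43| = 1 − 0.00 = 1.00
(β ↔ β) ↔ β = 1 − |1.00 − 0.43| = 1 − 0.57 = 0.43
So the right-hand bound is (β ↔ β) ↔ β = 0.43.
The residuum of the Łukasiewicz t-norm gives the supremum: min(1, 1 − 0.43 + 0.43).
1 − 0.43 + 0.43 = 1.00, so t = min(1, 1.00) = 1.00.
Check: 0.43 ⊗ 1.00 = max(0, 0.43) = 0.43 ≤ 0.43.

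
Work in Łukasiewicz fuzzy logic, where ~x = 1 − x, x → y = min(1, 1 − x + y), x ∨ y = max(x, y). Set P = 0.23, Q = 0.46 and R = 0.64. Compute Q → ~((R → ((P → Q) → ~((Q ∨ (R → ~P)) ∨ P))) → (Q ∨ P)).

P → Q = min(1, 1 − 0.23 + 0.46) = min(1, 1.23) = 1.00
~P = 1 − 0.23 = 0.77
R → ~P = min(1, 1 − 0.64 + 0.77) = min(1, 1.13) = 1.00
Q ∨ (R → ~P) = max(0.46, 1.00) = 1.00
(Q ∨ (R → ~P)) ∨ P = max(1.00, 0.23) = 1.00
~((Q ∨ (R → ~P)) ∨ P) = 1 − 1.00 = 0.00
(P → Q) → ~((Q ∨ (R → ~P)) ∨ P) = min(1, 1 − 1.00 + 0.00) = min(1, 0.00) = 0.00
R → ((P → Q) → ~((Q ∨ (R → ~P)) ∨ P)) = min(1, 1 − 0.64 + 0.00) = min(1, 0.36) = 0.36
Q ∨ P = max(0.46, 0.23) = 0.46
(R → ((P → Q) → ~((Q ∨ (R → ~P)) ∨ P))) → (Q ∨ P) = min(1, 1 − 0.36 + 0.46) = min(1, 1.10) = 1.00
~((R → ((P → Q) → ~((Q ∨ (R → ~P)) ∨ P))) → (Q ∨ P)) = 1 − 1.00 = 0.00
Q → ~((R → ((P → Q) → ~((Q ∨ (R → ~P)) ∨ P))) → (Q ∨ P)) = min(1, 1 − 0.46 + 0.00) = min(1, 0.54) = 0.54

0.54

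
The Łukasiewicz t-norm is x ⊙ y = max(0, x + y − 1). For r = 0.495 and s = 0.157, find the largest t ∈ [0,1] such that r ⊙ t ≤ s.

The residuum of the Łukasiewicz t-norm gives the supremum: min(1, 1 − 0.495 + 0.157).
1 − 0.495 + 0.157 = 0.662, so t = min(1, 0.662) = 0.662.
Check: 0.495 ⊙ 0.662 = max(0, 0.157) = 0.157 ≤ 0.157.

0.662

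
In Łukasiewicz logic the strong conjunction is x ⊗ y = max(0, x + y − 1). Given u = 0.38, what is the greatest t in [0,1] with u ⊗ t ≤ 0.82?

1.00

The residuum of the Łukasiewicz t-norm gives the supremum: min(1, 1 − 0.38 + 0.82).
1 − 0.38 + 0.82 = 1.44, so t = min(1, 1.44) = 1.00.
Check: 0.38 ⊗ 1.00 = max(0, 0.38) = 0.38 ≤ 0.82.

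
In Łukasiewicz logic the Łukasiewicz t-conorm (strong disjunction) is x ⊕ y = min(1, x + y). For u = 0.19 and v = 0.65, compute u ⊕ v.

0.84

u ⊕ v = min(1, 0.19 + 0.65) = min(1, 0.84) = 0.84
For comparison, the Gödel t-conorm max(x, y) would give 0.65.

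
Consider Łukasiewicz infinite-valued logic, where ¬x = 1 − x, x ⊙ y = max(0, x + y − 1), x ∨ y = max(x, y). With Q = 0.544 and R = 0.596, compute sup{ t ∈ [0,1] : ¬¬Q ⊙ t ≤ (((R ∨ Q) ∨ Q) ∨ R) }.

¬Q = 1 − 0.544 = 0.456
¬¬Q = 1 − 0.456 = 0.544
So the left factor is ¬¬Q = 0.544.
R ∨ Q = max(0.596, 0.544) = 0.596
(R ∨ Q) ∨ Q = max(0.596, 0.544) = 0.596
((R ∨ Q) ∨ Q) ∨ R = max(0.596, 0.596) = 0.596
So the right-hand bound is ((R ∨ Q) ∨ Q) ∨ R = 0.596.
The residuum of the Łukasiewicz t-norm gives the supremum: min(1, 1 − 0.544 + 0.596).
1 − 0.544 + 0.596 = 1.052, so t = min(1, 1.052) = 1.000.
Check: 0.544 ⊙ 1.000 = max(0, 0.544) = 0.544 ≤ 0.596.

1.000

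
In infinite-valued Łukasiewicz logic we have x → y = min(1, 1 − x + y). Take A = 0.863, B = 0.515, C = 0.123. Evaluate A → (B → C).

B → C = min(1, 1 − 0.515 + 0.123) = min(1, 0.608) = 0.608
A → (B → C) = min(1, 1 − 0.863 + 0.608) = min(1, 0.745) = 0.745

0.745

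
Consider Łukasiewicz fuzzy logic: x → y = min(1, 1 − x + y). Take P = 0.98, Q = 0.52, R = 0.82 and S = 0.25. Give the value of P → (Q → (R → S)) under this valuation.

R → S = min(1, 1 − 0.82 + 0.25) = min(1, 0.43) = 0.43
Q → (R → S) = min(1, 1 − 0.52 + 0.43) = min(1, 0.91) = 0.91
P → (Q → (R → S)) = min(1, 1 − 0.98 + 0.91) = min(1, 0.93) = 0.93

0.93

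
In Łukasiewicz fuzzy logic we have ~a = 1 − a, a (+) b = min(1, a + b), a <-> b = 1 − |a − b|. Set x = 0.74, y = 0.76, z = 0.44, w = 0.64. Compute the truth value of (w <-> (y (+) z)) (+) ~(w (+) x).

0.64

y (+) z = min(1, 0.76 + 0.44) = min(1, 1.20) = 1.00
w <-> (y (+) z) = 1 − |0.64 − 1.00| = 1 − 0.36 = 0.64
w (+) x = min(1, 0.64 + 0.74) = min(1, 1.38) = 1.00
~(w (+) x) = 1 − 1.00 = 0.00
(w <-> (y (+) z)) (+) ~(w (+) x) = min(1, 0.64 + 0.00) = min(1, 0.64) = 0.64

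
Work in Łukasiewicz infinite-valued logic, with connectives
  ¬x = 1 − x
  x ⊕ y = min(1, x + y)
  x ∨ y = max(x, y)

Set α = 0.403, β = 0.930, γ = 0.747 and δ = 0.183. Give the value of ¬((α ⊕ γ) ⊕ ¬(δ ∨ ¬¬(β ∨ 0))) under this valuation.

α ⊕ γ = min(1, 0.403 + 0.747) = min(1, 1.150) = 1.000
β ∨ 0 = max(0.930, 0.000) = 0.930
¬(β ∨ 0) = 1 − 0.930 = 0.070
¬¬(β ∨ 0) = 1 − 0.070 = 0.930
δ ∨ ¬¬(β ∨ 0) = max(0.183, 0.930) = 0.930
¬(δ ∨ ¬¬(β ∨ 0)) = 1 − 0.930 = 0.070
(α ⊕ γ) ⊕ ¬(δ ∨ ¬¬(β ∨ 0)) = min(1, 1.000 + 0.070) = min(1, 1.070) = 1.000
¬((α ⊕ γ) ⊕ ¬(δ ∨ ¬¬(β ∨ 0))) = 1 − 1.000 = 0.000

0.000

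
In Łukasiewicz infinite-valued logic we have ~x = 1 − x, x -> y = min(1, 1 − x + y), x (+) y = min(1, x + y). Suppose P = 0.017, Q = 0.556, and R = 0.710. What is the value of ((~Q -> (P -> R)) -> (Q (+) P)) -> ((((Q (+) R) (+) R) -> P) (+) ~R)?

~Q = 1 − 0.556 = 0.444
P -> R = min(1, 1 − 0.017 + 0.710) = min(1, 1.693) = 1.000
~Q -> (P -> R) = min(1, 1 − 0.444 + 1.000) = min(1, 1.556) = 1.000
Q (+) P = min(1, 0.556 + 0.017) = min(1, 0.573) = 0.573
(~Q -> (P -> R)) -> (Q (+) P) = min(1, 1 − 1.000 + 0.573) = min(1, 0.573) = 0.573
Q (+) R = min(1, 0.556 + 0.710) = min(1, 1.266) = 1.000
(Q (+) R) (+) R = min(1, 1.000 + 0.710) = min(1, 1.710) = 1.000
((Q (+) R) (+) R) -> P = min(1, 1 − 1.000 + 0.017) = min(1, 0.017) = 0.017
~R = 1 − 0.710 = 0.290
(((Q (+) R) (+) R) -> P) (+) ~R = min(1, 0.017 + 0.290) = min(1, 0.307) = 0.307
((~Q -> (P -> R)) -> (Q (+) P)) -> ((((Q (+) R) (+) R) -> P) (+) ~R) = min(1, 1 − 0.573 + 0.307) = min(1, 0.734) = 0.734

0.734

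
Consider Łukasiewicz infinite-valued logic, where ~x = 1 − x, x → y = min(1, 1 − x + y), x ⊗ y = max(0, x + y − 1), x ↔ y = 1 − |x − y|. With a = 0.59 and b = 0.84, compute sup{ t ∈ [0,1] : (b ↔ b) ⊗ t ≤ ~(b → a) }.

0.25

b ↔ b = 1 − |0.84 − 0.84| = 1 − 0.00 = 1.00
So the left factor is b ↔ b = 1.00.
b → a = min(1, 1 − 0.84 + 0.59) = min(1, 0.75) = 0.75
~(b → a) = 1 − 0.75 = 0.25
So the right-hand bound is ~(b → a) = 0.25.
The residuum of the Łukasiewicz t-norm gives the supremum: min(1, 1 − 1.00 + 0.25).
1 − 1.00 + 0.25 = 0.25, so t = min(1, 0.25) = 0.25.
Check: 1.00 ⊗ 0.25 = max(0, 0.25) = 0.25 ≤ 0.25.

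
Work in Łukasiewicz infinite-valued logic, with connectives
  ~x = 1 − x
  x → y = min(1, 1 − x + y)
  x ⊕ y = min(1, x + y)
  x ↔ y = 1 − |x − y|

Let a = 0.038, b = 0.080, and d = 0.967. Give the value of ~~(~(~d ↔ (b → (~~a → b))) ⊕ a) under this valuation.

~d = 1 − 0.967 = 0.033
~a = 1 − 0.038 = 0.962
~~a = 1 − 0.962 = 0.038
~~a → b = min(1, 1 − 0.038 + 0.080) = min(1, 1.042) = 1.000
b → (~~a → b) = min(1, 1 − 0.080 + 1.000) = min(1, 1.920) = 1.000
~d ↔ (b → (~~a → b)) = 1 − |0.033 − 1.000| = 1 − 0.967 = 0.033
~(~d ↔ (b → (~~a → b))) = 1 − 0.033 = 0.967
~(~d ↔ (b → (~~a → b))) ⊕ a = min(1, 0.967 + 0.038) = min(1, 1.005) = 1.000
~(~(~d ↔ (b → (~~a → b))) ⊕ a) = 1 − 1.000 = 0.000
~~(~(~d ↔ (b → (~~a → b))) ⊕ a) = 1 − 0.000 = 1.000

1.000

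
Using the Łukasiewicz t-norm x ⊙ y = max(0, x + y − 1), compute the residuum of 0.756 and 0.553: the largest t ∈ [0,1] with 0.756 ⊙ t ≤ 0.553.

0.797

The residuum of the Łukasiewicz t-norm gives the supremum: min(1, 1 − 0.756 + 0.553).
1 − 0.756 + 0.553 = 0.797, so t = min(1, 0.797) = 0.797.
Check: 0.756 ⊙ 0.797 = max(0, 0.553) = 0.553 ≤ 0.553.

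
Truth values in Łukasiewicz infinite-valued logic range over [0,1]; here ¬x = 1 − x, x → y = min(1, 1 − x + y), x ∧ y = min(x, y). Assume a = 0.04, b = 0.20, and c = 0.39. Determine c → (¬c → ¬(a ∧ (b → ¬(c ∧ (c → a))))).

¬c = 1 − 0.39 = 0.61
c → a = min(1, 1 − 0.39 + 0.04) = min(1, 0.65) = 0.65
c ∧ (c → a) = min(0.39, 0.65) = 0.39
¬(c ∧ (c → a)) = 1 − 0.39 = 0.61
b → ¬(c ∧ (c → a)) = min(1, 1 − 0.20 + 0.61) = min(1, 1.41) = 1.00
a ∧ (b → ¬(c ∧ (c → a))) = min(0.04, 1.00) = 0.04
¬(a ∧ (b → ¬(c ∧ (c → a)))) = 1 − 0.04 = 0.96
¬c → ¬(a ∧ (b → ¬(c ∧ (c → a)))) = min(1, 1 − 0.61 + 0.96) = min(1, 1.35) = 1.00
c → (¬c → ¬(a ∧ (b → ¬(c ∧ (c → a))))) = min(1, 1 − 0.39 + 1.00) = min(1, 1.61) = 1.00

1.00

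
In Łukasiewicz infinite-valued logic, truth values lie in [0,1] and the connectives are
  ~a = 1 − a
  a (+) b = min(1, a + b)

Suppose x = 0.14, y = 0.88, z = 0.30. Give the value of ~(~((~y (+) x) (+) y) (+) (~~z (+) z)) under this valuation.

0.40

~y = 1 − 0.88 = 0.12
~y (+) x = min(1, 0.12 + 0.14) = min(1, 0.26) = 0.26
(~y (+) x) (+) y = min(1, 0.26 + 0.88) = min(1, 1.14) = 1.00
~((~y (+) x) (+) y) = 1 − 1.00 = 0.00
~z = 1 − 0.30 = 0.70
~~z = 1 − 0.70 = 0.30
~~z (+) z = min(1, 0.30 + 0.30) = min(1, 0.60) = 0.60
~((~y (+) x) (+) y) (+) (~~z (+) z) = min(1, 0.00 + 0.60) = min(1, 0.60) = 0.60
~(~((~y (+) x) (+) y) (+) (~~z (+) z)) = 1 − 0.60 = 0.40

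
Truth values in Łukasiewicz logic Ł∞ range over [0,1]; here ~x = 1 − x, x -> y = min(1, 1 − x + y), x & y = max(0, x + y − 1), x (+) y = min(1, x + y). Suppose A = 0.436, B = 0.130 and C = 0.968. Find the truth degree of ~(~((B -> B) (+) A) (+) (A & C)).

B -> B = min(1, 1 − 0.130 + 0.130) = min(1, 1.000) = 1.000
(B -> B) (+) A = min(1, 1.000 + 0.436) = min(1, 1.436) = 1.000
~((B -> B) (+) A) = 1 − 1.000 = 0.000
A & C = max(0, 0.436 + 0.968 − 1) = max(0, 0.404) = 0.404
~((B -> B) (+) A) (+) (A & C) = min(1, 0.000 + 0.404) = min(1, 0.404) = 0.404
~(~((B -> B) (+) A) (+) (A & C)) = 1 − 0.404 = 0.596

0.596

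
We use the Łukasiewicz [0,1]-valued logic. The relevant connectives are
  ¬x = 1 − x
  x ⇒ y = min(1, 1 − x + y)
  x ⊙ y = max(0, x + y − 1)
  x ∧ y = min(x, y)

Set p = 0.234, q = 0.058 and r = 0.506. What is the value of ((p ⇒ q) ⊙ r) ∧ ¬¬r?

0.330

p ⇒ q = min(1, 1 − 0.234 + 0.058) = min(1, 0.824) = 0.824
(p ⇒ q) ⊙ r = max(0, 0.824 + 0.506 − 1) = max(0, 0.330) = 0.330
¬r = 1 − 0.506 = 0.494
¬¬r = 1 − 0.494 = 0.506
((p ⇒ q) ⊙ r) ∧ ¬¬r = min(0.330, 0.506) = 0.330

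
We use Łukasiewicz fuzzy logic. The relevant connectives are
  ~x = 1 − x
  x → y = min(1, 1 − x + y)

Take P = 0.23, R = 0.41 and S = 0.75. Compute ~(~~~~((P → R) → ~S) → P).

0.02

P → R = min(1, 1 − 0.23 + 0.41) = min(1, 1.18) = 1.00
~S = 1 − 0.75 = 0.25
(P → R) → ~S = min(1, 1 − 1.00 + 0.25) = min(1, 0.25) = 0.25
~((P → R) → ~S) = 1 − 0.25 = 0.75
~~((P → R) → ~S) = 1 − 0.75 = 0.25
~~~((P → R) → ~S) = 1 − 0.25 = 0.75
~~~~((P → R) → ~S) = 1 − 0.75 = 0.25
~~~~((P → R) → ~S) → P = min(1, 1 − 0.25 + 0.23) = min(1, 0.98) = 0.98
~(~~~~((P → R) → ~S) → P) = 1 − 0.98 = 0.02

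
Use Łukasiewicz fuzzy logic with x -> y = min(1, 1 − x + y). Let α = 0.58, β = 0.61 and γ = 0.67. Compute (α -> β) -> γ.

α -> β = min(1, 1 − 0.58 + 0.61) = min(1, 1.03) = 1.00
(α -> β) -> γ = min(1, 1 − 1.00 + 0.67) = min(1, 0.67) = 0.67

0.67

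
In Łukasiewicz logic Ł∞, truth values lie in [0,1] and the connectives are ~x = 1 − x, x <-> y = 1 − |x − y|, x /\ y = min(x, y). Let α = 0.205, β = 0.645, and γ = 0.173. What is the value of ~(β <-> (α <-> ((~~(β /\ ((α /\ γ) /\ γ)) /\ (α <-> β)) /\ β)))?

0.323

α /\ γ = min(0.205, 0.173) = 0.173
(α /\ γ) /\ γ = min(0.173, 0.173) = 0.173
β /\ ((α /\ γ) /\ γ) = min(0.645, 0.173) = 0.173
~(β /\ ((α /\ γ) /\ γ)) = 1 − 0.173 = 0.827
~~(β /\ ((α /\ γ) /\ γ)) = 1 − 0.827 = 0.173
α <-> β = 1 − |0.205 − 0.645| = 1 − 0.440 = 0.560
~~(β /\ ((α /\ γ) /\ γ)) /\ (α <-> β) = min(0.173, 0.560) = 0.173
(~~(β /\ ((α /\ γ) /\ γ)) /\ (α <-> β)) /\ β = min(0.173, 0.645) = 0.173
α <-> ((~~(β /\ ((α /\ γ) /\ γ)) /\ (α <-> β)) /\ β) = 1 − |0.205 − 0.173| = 1 − 0.032 = 0.968
β <-> (α <-> ((~~(β /\ ((α /\ γ) /\ γ)) /\ (α <-> β)) /\ β)) = 1 − |0.645 − 0.968| = 1 − 0.323 = 0.677
~(β <-> (α <-> ((~~(β /\ ((α /\ γ) /\ γ)) /\ (α <-> β)) /\ β))) = 1 − 0.677 = 0.323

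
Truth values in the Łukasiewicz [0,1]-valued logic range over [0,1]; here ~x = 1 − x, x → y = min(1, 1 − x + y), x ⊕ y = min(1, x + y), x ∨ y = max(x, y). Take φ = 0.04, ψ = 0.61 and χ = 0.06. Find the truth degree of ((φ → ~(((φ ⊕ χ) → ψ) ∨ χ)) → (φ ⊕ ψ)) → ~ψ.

φ ⊕ χ = min(1, 0.04 + 0.06) = min(1, 0.10) = 0.10
(φ ⊕ χ) → ψ = min(1, 1 − 0.10 + 0.61) = min(1, 1.51) = 1.00
((φ ⊕ χ) → ψ) ∨ χ = max(1.00, 0.06) = 1.00
~(((φ ⊕ χ) → ψ) ∨ χ) = 1 − 1.00 = 0.00
φ → ~(((φ ⊕ χ) → ψ) ∨ χ) = min(1, 1 − 0.04 + 0.00) = min(1, 0.96) = 0.96
φ ⊕ ψ = min(1, 0.04 + 0.61) = min(1, 0.65) = 0.65
(φ → ~(((φ ⊕ χ) → ψ) ∨ χ)) → (φ ⊕ ψ) = min(1, 1 − 0.96 + 0.65) = min(1, 0.69) = 0.69
~ψ = 1 − 0.61 = 0.39
((φ → ~(((φ ⊕ χ) → ψ) ∨ χ)) → (φ ⊕ ψ)) → ~ψ = min(1, 1 − 0.69 + 0.39) = min(1, 0.70) = 0.70

0.70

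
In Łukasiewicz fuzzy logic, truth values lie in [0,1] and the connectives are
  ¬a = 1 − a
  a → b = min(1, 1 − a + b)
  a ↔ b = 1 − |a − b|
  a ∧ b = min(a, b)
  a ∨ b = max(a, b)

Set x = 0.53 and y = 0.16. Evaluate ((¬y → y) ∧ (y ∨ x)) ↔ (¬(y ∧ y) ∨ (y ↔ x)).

0.48

¬y = 1 − 0.16 = 0.84
¬y → y = min(1, 1 − 0.84 + 0.16) = min(1, 0.32) = 0.32
y ∨ x = max(0.16, 0.53) = 0.53
(¬y → y) ∧ (y ∨ x) = min(0.32, 0.53) = 0.32
y ∧ y = min(0.16, 0.16) = 0.16
¬(y ∧ y) = 1 − 0.16 = 0.84
y ↔ x = 1 − |0.16 − 0.53| = 1 − 0.37 = 0.63
¬(y ∧ y) ∨ (y ↔ x) = max(0.84, 0.63) = 0.84
((¬y → y) ∧ (y ∨ x)) ↔ (¬(y ∧ y) ∨ (y ↔ x)) = 1 − |0.32 − 0.84| = 1 − 0.52 = 0.48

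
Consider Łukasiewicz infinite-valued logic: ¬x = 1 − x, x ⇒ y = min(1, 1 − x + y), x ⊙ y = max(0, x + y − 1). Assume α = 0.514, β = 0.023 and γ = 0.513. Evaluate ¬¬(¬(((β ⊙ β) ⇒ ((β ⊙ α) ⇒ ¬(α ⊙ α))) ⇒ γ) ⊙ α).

0.001

β ⊙ β = max(0, 0.023 + 0.023 − 1) = max(0, -0.954) = 0.000
β ⊙ α = max(0, 0.023 + 0.514 − 1) = max(0, -0.463) = 0.000
α ⊙ α = max(0, 0.514 + 0.514 − 1) = max(0, 0.028) = 0.028
¬(α ⊙ α) = 1 − 0.028 = 0.972
(β ⊙ α) ⇒ ¬(α ⊙ α) = min(1, 1 − 0.000 + 0.972) = min(1, 1.972) = 1.000
(β ⊙ β) ⇒ ((β ⊙ α) ⇒ ¬(α ⊙ α)) = min(1, 1 − 0.000 + 1.000) = min(1, 2.000) = 1.000
((β ⊙ β) ⇒ ((β ⊙ α) ⇒ ¬(α ⊙ α))) ⇒ γ = min(1, 1 − 1.000 + 0.513) = min(1, 0.513) = 0.513
¬(((β ⊙ β) ⇒ ((β ⊙ α) ⇒ ¬(α ⊙ α))) ⇒ γ) = 1 − 0.513 = 0.487
¬(((β ⊙ β) ⇒ ((β ⊙ α) ⇒ ¬(α ⊙ α))) ⇒ γ) ⊙ α = max(0, 0.487 + 0.514 − 1) = max(0, 0.001) = 0.001
¬(¬(((β ⊙ β) ⇒ ((β ⊙ α) ⇒ ¬(α ⊙ α))) ⇒ γ) ⊙ α) = 1 − 0.001 = 0.999
¬¬(¬(((β ⊙ β) ⇒ ((β ⊙ α) ⇒ ¬(α ⊙ α))) ⇒ γ) ⊙ α) = 1 − 0.999 = 0.001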